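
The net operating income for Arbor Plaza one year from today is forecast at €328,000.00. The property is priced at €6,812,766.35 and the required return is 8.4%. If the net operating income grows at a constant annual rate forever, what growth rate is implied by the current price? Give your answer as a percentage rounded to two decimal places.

P = D₁/(r−g) ⇒ g = r − D₁/P = 0.084 − €328,000.00/€6,812,766.35 = 0.035855

3.59%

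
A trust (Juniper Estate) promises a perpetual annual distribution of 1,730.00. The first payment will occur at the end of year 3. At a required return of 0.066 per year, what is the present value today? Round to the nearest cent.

23066.82

Value at end of year 2: C / r = 1,730.00 / 0.066 = 26,212.1212
Discount to today: PV = 26,212.1212 / (1 + 0.066)^2 = 26,212.1212 / 1.136356 = 23,066.82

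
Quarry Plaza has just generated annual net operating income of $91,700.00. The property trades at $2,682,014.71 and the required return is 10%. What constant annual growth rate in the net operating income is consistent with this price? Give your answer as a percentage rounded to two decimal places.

P = D₀(1+g)/(r−g) ⇒ P(r−g) = D₀(1+g) ⇒ g(P+D₀) = P·r − D₀
g = (P·r − D₀)/(P + D₀) = ($2,682,014.71×0.1 − $91,700.00) / ($2,682,014.71 + $91,700.00) = 0.063634

6.36%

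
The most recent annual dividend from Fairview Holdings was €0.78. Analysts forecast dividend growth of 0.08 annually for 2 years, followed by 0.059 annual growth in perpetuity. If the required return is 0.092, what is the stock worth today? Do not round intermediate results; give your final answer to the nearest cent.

D_1 = 0.84240
D_2 = 0.90979
Terminal value at year 2: TV = D_2×(1+g_2)/(r−g_2) = 0.96347/0.033 = 29.19605
P_0 = D_1/(1+r)^1 + D_2/(1+r)^2 + TV/(1+r)^2
    = 0.77143 + 0.76295 + 24.48380 = 26.01818

€26.02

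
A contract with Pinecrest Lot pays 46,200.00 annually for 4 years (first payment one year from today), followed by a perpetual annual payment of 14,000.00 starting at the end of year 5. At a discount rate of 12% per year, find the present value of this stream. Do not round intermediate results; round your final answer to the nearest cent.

214469.32

PV of 4-year annuity: 46,200.00 × [1 − (1+0.12)^−4] / 0.12 = 140325.53981
Perpetuity value at year 4: 14,000.00 / 0.12 = 116666.66667
PV of perpetuity: 116666.66667 / (1+0.12)^4 = 74143.77581
Total PV = 140325.53981 + 74143.77581 = 214469.31563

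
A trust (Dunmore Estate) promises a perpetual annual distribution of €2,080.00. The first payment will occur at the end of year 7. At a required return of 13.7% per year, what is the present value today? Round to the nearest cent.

Value at end of year 6: C / r = €2,080.00 / 0.137 = €15,182.4818
Discount to today: PV = €15,182.4818 / (1 + 0.137)^6 = €15,182.4818 / 2.160542 = €7,027.16

€7027.16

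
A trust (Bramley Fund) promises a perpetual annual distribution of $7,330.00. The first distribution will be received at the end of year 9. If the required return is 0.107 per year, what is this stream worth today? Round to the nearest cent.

$30376.60

Value at end of year 8: C / r = $7,330.00 / 0.107 = $68,504.6729
Discount to today: PV = $68,504.6729 / (1 + 0.107)^8 = $68,504.6729 / 2.255179 = $30,376.60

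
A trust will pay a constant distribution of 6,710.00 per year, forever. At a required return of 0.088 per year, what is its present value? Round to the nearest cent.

76250.00

Level perpetuity: PV = C / r = 6,710.00 / 0.088 = 76,250.00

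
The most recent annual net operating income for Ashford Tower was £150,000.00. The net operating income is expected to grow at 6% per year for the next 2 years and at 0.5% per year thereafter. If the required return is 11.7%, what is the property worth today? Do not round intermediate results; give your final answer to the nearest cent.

£1489544.70

D_1 = 159000.00000
D_2 = 168540.00000
Terminal value at year 2: TV = D_2×(1+g_2)/(r−g_2) = 169382.70000/0.112 = 1512345.53571
P_0 = D_1/(1+r)^1 + D_2/(1+r)^2 + TV/(1+r)^2
    = 142345.56849 + 135081.73912 + 1212117.39120 = 1489544.69881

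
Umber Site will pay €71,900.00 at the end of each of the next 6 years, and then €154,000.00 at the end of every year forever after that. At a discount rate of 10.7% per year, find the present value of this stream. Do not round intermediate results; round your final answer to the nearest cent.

PV of 6-year annuity: €71,900.00 × [1 − (1+0.107)^−6] / 0.107 = 306822.63683
Perpetuity value at year 6: €154,000.00 / 0.107 = 1439252.33645
PV of perpetuity: 1439252.33645 / (1+0.107)^6 = 782080.06841
Total PV = 306822.63683 + 782080.06841 = 1088902.70524

€1088902.71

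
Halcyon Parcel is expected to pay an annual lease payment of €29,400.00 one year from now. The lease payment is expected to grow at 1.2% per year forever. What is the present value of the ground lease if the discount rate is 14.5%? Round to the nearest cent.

€221052.63

Growing perpetuity: P = D₁ / (r − g) = €29,400.0000 / (0.145 − 0.012) = €221,052.63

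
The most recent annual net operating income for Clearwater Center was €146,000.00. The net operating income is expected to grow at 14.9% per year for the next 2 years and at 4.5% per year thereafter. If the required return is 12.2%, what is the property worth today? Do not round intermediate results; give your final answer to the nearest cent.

D_1 = 167754.00000
D_2 = 192749.34600
Terminal value at year 2: TV = D_2×(1+g_2)/(r−g_2) = 201423.06657/0.077 = 2615883.98143
P_0 = D_1/(1+r)^1 + D_2/(1+r)^2 + TV/(1+r)^2
    = 149513.36898 + 153111.28428 + 2077938.85809 = 2380563.51135

€2380563.51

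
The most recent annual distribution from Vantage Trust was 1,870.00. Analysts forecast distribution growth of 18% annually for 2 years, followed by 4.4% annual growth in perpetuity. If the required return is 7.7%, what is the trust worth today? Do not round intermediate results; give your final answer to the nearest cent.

D_1 = 2206.60000
D_2 = 2603.78800
Terminal value at year 2: TV = D_2×(1+g_2)/(r−g_2) = 2718.35467/0.033 = 82374.38400
P_0 = D_1/(1+r)^1 + D_2/(1+r)^2 + TV/(1+r)^2
    = 2048.83937 + 2244.78222 + 71016.74671 = 75310.36831

75310.37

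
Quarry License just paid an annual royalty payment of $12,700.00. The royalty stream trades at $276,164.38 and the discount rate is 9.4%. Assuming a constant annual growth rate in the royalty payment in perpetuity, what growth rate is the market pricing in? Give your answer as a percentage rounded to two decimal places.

P = D₀(1+g)/(r−g) ⇒ P(r−g) = D₀(1+g) ⇒ g(P+D₀) = P·r − D₀
g = (P·r − D₀)/(P + D₀) = ($276,164.38×0.094 − $12,700.00) / ($276,164.38 + $12,700.00) = 0.045902

4.59%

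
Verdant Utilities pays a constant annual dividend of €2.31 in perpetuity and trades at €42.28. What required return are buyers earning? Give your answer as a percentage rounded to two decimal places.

P = C/r ⇒ r = C/P = €2.31/€42.28 = 0.054636

5.46%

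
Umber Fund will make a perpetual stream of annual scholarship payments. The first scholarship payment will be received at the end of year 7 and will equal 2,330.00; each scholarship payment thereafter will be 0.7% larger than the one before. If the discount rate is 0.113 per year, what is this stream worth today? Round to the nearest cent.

11563.23

Value at end of year 6: C₁ / (r − g) = 2,330.00 / (0.113 − 0.007) = 21,981.1321
Discount to today: PV = 21,981.1321 / (1 + 0.113)^6 = 21,981.1321 / 1.900951 = 11,563.23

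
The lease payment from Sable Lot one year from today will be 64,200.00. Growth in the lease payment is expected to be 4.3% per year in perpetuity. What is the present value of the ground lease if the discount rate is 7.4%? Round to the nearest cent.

2070967.74

Growing perpetuity: P = D₁ / (r − g) = 64,200.0000 / (0.074 − 0.043) = 2,070,967.74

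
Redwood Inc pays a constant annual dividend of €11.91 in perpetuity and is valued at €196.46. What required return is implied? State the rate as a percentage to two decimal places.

6.06%

P = C/r ⇒ r = C/P = €11.91/€196.46 = 0.060623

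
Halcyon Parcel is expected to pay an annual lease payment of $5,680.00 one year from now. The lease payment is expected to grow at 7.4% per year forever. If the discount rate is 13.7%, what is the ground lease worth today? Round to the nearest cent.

$90158.73

Growing perpetuity: P = D₁ / (r − g) = $5,680.0000 / (0.137 − 0.074) = $90,158.73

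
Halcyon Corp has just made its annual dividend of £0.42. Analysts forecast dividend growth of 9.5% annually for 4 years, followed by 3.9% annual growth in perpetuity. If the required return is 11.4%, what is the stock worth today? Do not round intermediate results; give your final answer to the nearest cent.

D_1 = 0.45990
D_2 = 0.50359
D_3 = 0.55143
D_4 = 0.60382
Terminal value at year 4: TV = D_4×(1+g_2)/(r−g_2) = 0.62737/0.075 = 8.36489
P_0 = D_1/(1+r)^1 + D_2/(1+r)^2 + D_3/(1+r)^3 + D_4/(1+r)^4 + TV/(1+r)^4
    = 0.41284 + 0.40580 + 0.39887 + 0.39207 + 5.43149 = 7.04107

£7.04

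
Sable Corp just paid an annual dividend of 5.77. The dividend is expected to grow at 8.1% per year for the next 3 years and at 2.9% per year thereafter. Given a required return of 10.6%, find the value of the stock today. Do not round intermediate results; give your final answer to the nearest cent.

D_1 = 6.23737
D_2 = 6.74260
D_3 = 7.28875
Terminal value at year 3: TV = D_3×(1+g_2)/(r−g_2) = 7.50012/0.077 = 97.40417
P_0 = D_1/(1+r)^1 + D_2/(1+r)^2 + D_3/(1+r)^3 + TV/(1+r)^3
    = 5.63958 + 5.51210 + 5.38750 + 71.99663 = 88.53581

88.54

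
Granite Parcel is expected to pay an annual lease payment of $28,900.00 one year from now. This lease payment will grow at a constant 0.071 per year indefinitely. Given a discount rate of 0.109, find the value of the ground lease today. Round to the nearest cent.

$760526.32

Growing perpetuity: P = D₁ / (r − g) = $28,900.0000 / (0.109 − 0.071) = $760,526.32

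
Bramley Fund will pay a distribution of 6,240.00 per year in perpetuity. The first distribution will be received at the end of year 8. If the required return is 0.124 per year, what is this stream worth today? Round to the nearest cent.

Value at end of year 7: C / r = 6,240.00 / 0.124 = 50,322.5806
Discount to today: PV = 50,322.5806 / (1 + 0.124)^7 = 50,322.5806 / 2.266544 = 22,202.34

22202.34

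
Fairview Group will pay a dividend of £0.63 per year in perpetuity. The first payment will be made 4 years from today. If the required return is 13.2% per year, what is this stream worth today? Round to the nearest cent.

£3.29

Value at end of year 3: C / r = £0.63 / 0.132 = £4.7727
Discount to today: PV = £4.7727 / (1 + 0.132)^3 = £4.7727 / 1.450572 = £3.29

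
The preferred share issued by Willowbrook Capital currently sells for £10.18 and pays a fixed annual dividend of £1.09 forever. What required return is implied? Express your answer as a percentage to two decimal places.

10.71%

P = C/r ⇒ r = C/P = £1.09/£10.18 = 0.107073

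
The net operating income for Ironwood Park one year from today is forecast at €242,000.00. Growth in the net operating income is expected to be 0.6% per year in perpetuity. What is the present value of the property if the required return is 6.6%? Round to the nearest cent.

€4033333.33

Growing perpetuity: P = D₁ / (r − g) = €242,000.0000 / (0.066 − 0.006) = €4,033,333.33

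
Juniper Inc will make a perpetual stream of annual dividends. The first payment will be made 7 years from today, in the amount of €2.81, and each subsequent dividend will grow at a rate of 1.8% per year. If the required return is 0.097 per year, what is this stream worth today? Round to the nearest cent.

Value at end of year 6: C₁ / (r − g) = €2.81 / (0.097 − 0.018) = €35.5696
Discount to today: PV = €35.5696 / (1 + 0.097)^6 = €35.5696 / 1.742769 = €20.41

€20.41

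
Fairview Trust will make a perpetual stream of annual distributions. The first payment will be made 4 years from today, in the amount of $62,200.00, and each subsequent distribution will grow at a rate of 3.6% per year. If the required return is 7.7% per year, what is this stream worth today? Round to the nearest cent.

$1214393.46

Value at end of year 3: C₁ / (r − g) = $62,200.00 / (0.077 − 0.036) = $1,517,073.1707
Discount to today: PV = $1,517,073.1707 / (1 + 0.077)^3 = $1,517,073.1707 / 1.249244 = $1,214,393.46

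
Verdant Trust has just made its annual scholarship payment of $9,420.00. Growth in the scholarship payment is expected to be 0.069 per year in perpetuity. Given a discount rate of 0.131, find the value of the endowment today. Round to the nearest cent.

D₁ = D₀ × (1 + g) = $9,420.00 × 1.069 = $10,069.9800
Growing perpetuity: P = D₁ / (r − g) = $10,069.9800 / (0.131 − 0.069) = $162,419.03

$162419.03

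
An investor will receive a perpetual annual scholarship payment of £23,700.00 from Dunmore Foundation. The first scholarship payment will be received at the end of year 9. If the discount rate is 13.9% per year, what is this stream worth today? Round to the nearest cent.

£60192.69

Value at end of year 8: C / r = £23,700.00 / 0.139 = £170,503.5971
Discount to today: PV = £170,503.5971 / (1 + 0.139)^8 = £170,503.5971 / 2.832630 = £60,192.69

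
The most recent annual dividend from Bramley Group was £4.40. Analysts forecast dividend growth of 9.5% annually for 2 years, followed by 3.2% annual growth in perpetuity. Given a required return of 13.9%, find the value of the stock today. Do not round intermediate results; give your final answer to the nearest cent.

D_1 = 4.81800
D_2 = 5.27571
Terminal value at year 2: TV = D_2×(1+g_2)/(r−g_2) = 5.44453/0.107 = 50.88348
P_0 = D_1/(1+r)^1 + D_2/(1+r)^2 + TV/(1+r)^2
    = 4.23003 + 4.06662 + 39.22197 = 47.51861

£47.52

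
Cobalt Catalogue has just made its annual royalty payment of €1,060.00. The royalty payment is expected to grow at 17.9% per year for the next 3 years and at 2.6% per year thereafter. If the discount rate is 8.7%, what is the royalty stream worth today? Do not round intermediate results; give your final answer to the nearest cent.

D_1 = 1249.74000
D_2 = 1473.44346
D_3 = 1737.18984
Terminal value at year 3: TV = D_3×(1+g_2)/(r−g_2) = 1782.35678/0.061 = 29218.96353
P_0 = D_1/(1+r)^1 + D_2/(1+r)^2 + D_3/(1+r)^3 + TV/(1+r)^3
    = 1149.71481 + 1247.02278 + 1352.56657 + 22749.72619 = 26499.03035

€26499.03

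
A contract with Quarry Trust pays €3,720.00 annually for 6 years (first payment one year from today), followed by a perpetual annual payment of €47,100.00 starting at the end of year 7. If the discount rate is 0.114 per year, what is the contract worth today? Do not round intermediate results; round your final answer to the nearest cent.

PV of 6-year annuity: €3,720.00 × [1 − (1+0.114)^−6] / 0.114 = 15557.90657
Perpetuity value at year 6: €47,100.00 / 0.114 = 413157.89474
PV of perpetuity: 413157.89474 / (1+0.114)^6 = 216174.72281
Total PV = 15557.90657 + 216174.72281 = 231732.62938

€231732.63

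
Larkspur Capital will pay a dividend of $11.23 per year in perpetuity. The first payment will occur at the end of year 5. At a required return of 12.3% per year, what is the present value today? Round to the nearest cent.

$57.41

Value at end of year 4: C / r = $11.23 / 0.123 = $91.3008
Discount to today: PV = $91.3008 / (1 + 0.123)^4 = $91.3008 / 1.590446 = $57.41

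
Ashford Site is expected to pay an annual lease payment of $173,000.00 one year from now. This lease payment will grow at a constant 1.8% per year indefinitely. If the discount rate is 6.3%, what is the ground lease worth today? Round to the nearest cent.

$3844444.44

Growing perpetuity: P = D₁ / (r − g) = $173,000.0000 / (0.063 − 0.018) = $3,844,444.44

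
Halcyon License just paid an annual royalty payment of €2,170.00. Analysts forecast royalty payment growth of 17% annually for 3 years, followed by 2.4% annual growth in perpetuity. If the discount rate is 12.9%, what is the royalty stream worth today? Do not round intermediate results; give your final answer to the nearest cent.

D_1 = 2538.90000
D_2 = 2970.51300
D_3 = 3475.50021
Terminal value at year 3: TV = D_3×(1+g_2)/(r−g_2) = 3558.91222/0.105 = 33894.40205
P_0 = D_1/(1+r)^1 + D_2/(1+r)^2 + D_3/(1+r)^3 + TV/(1+r)^3
    = 2248.80425 + 2330.47030 + 2415.10209 + 23552.99560 = 30547.37224

€30547.37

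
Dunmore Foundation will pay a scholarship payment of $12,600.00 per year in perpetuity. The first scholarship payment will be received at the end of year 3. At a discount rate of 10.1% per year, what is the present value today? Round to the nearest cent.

Value at end of year 2: C / r = $12,600.00 / 0.101 = $124,752.4752
Discount to today: PV = $124,752.4752 / (1 + 0.101)^2 = $124,752.4752 / 1.212201 = $102,914.02

$102914.02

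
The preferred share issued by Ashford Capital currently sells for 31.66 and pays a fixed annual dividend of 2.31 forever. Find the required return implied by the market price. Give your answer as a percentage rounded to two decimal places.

7.30%

P = C/r ⇒ r = C/P = 2.31/31.66 = 0.072963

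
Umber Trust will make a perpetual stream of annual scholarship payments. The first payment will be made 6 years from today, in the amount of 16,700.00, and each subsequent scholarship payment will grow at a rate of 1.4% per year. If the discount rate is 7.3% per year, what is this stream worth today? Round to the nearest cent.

199005.85

Value at end of year 5: C₁ / (r − g) = 16,700.00 / (0.073 − 0.014) = 283,050.8475
Discount to today: PV = 283,050.8475 / (1 + 0.073)^5 = 283,050.8475 / 1.422324 = 199,005.85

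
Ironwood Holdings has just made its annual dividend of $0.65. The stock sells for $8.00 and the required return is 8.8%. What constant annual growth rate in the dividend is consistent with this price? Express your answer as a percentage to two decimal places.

0.62%

P = D₀(1+g)/(r−g) ⇒ P(r−g) = D₀(1+g) ⇒ g(P+D₀) = P·r − D₀
g = (P·r − D₀)/(P + D₀) = ($8.00×0.088 − $0.65) / ($8.00 + $0.65) = 0.006243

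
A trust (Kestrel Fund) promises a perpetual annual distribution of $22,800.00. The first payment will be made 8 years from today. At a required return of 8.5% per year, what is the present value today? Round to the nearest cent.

$151533.19

Value at end of year 7: C / r = $22,800.00 / 0.085 = $268,235.2941
Discount to today: PV = $268,235.2941 / (1 + 0.085)^7 = $268,235.2941 / 1.770142 = $151,533.19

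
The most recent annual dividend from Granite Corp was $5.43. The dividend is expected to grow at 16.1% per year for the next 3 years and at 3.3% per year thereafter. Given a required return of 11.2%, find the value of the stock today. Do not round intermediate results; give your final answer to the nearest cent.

D_1 = 6.30423
D_2 = 7.31921
D_3 = 8.49760
Terminal value at year 3: TV = D_3×(1+g_2)/(r−g_2) = 8.77802/0.079 = 111.11424
P_0 = D_1/(1+r)^1 + D_2/(1+r)^2 + D_3/(1+r)^3 + TV/(1+r)^3
    = 5.66927 + 5.91909 + 6.17991 + 80.80819 = 98.57645

$98.58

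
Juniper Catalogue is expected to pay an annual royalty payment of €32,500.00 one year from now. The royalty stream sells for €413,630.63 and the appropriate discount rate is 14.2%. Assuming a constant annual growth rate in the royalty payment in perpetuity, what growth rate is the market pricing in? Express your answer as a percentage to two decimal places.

6.34%

P = D₁/(r−g) ⇒ g = r − D₁/P = 0.142 − €32,500.00/€413,630.63 = 0.063427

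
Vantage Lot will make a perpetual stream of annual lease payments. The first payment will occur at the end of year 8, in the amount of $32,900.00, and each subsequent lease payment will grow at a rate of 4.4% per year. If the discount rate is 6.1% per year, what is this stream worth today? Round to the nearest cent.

$1278613.51

Value at end of year 7: C₁ / (r − g) = $32,900.00 / (0.061 − 0.044) = $1,935,294.1176
Discount to today: PV = $1,935,294.1176 / (1 + 0.061)^7 = $1,935,294.1176 / 1.513588 = $1,278,613.51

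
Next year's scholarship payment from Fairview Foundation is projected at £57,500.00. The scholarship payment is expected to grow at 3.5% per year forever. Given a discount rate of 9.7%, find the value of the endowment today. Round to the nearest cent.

Growing perpetuity: P = D₁ / (r − g) = £57,500.0000 / (0.097 − 0.035) = £927,419.35

£927419.35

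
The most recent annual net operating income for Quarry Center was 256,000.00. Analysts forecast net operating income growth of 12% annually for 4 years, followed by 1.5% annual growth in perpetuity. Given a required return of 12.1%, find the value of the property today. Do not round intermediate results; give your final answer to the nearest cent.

3464303.91

D_1 = 286720.00000
D_2 = 321126.40000
D_3 = 359661.56800
D_4 = 402820.95616
Terminal value at year 4: TV = D_4×(1+g_2)/(r−g_2) = 408863.27050/0.106 = 3857200.66512
P_0 = D_1/(1+r)^1 + D_2/(1+r)^2 + D_3/(1+r)^3 + D_4/(1+r)^4 + TV/(1+r)^4
    = 255771.63247 + 255543.46866 + 255315.50838 + 255087.75146 + 2442585.54467 = 3464303.90565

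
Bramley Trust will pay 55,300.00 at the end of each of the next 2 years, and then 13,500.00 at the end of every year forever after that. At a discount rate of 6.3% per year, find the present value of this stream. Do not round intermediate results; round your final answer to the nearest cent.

290600.55

PV of 2-year annuity: 55,300.00 × [1 − (1+0.063)^−2] / 0.063 = 100961.97329
Perpetuity value at year 2: 13,500.00 / 0.063 = 214285.71429
PV of perpetuity: 214285.71429 / (1+0.063)^2 = 189638.57795
Total PV = 100961.97329 + 189638.57795 = 290600.55124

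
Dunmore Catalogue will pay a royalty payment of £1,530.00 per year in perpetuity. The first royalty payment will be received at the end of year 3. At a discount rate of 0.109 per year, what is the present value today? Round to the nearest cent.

£11413.05

Value at end of year 2: C / r = £1,530.00 / 0.109 = £14,036.6972
Discount to today: PV = £14,036.6972 / (1 + 0.109)^2 = £14,036.6972 / 1.229881 = £11,413.05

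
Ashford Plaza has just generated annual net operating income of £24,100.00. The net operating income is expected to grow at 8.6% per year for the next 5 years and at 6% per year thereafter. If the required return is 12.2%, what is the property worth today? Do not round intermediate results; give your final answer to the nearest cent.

D_1 = 26172.60000
D_2 = 28423.44360
D_3 = 30867.85975
D_4 = 33522.49569
D_5 = 36405.43032
Terminal value at year 5: TV = D_5×(1+g_2)/(r−g_2) = 38589.75614/0.062 = 622415.42155
P_0 = D_1/(1+r)^1 + D_2/(1+r)^2 + D_3/(1+r)^3 + D_4/(1+r)^4 + D_5/(1+r)^5 + TV/(1+r)^5
    = 23326.73797 + 22578.28648 + 21853.84948 + 21152.65645 + 20473.96159 + 350038.69818 = 459424.19016

£459424.19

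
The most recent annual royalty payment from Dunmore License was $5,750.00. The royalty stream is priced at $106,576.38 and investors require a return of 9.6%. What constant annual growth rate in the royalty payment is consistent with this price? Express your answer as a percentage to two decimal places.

P = D₀(1+g)/(r−g) ⇒ P(r−g) = D₀(1+g) ⇒ g(P+D₀) = P·r − D₀
g = (P·r − D₀)/(P + D₀) = ($106,576.38×0.096 − $5,750.00) / ($106,576.38 + $5,750.00) = 0.039896

3.99%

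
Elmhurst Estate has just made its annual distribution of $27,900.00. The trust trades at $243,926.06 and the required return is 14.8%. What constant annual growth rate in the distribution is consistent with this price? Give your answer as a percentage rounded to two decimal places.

3.02%

P = D₀(1+g)/(r−g) ⇒ P(r−g) = D₀(1+g) ⇒ g(P+D₀) = P·r − D₀
g = (P·r − D₀)/(P + D₀) = ($243,926.06×0.148 − $27,900.00) / ($243,926.06 + $27,900.00) = 0.030170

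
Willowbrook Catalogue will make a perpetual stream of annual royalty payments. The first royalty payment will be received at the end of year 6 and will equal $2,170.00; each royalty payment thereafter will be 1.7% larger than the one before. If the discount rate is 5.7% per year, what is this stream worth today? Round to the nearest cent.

Value at end of year 5: C₁ / (r − g) = $2,170.00 / (0.057 − 0.017) = $54,250.0000
Discount to today: PV = $54,250.0000 / (1 + 0.057)^5 = $54,250.0000 / 1.319395 = $41,117.32

$41117.32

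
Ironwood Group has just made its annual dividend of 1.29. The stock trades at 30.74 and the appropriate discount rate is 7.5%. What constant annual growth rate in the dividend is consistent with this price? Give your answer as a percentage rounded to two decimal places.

P = D₀(1+g)/(r−g) ⇒ P(r−g) = D₀(1+g) ⇒ g(P+D₀) = P·r − D₀
g = (P·r − D₀)/(P + D₀) = (30.74×0.075 − 1.29) / (30.74 + 1.29) = 0.031705

3.17%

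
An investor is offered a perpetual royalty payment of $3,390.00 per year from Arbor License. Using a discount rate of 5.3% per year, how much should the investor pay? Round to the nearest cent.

$63962.26

Level perpetuity: PV = C / r = $3,390.00 / 0.053 = $63,962.26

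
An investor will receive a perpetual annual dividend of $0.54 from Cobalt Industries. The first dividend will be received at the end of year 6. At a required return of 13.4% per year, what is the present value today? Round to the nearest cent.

Value at end of year 5: C / r = $0.54 / 0.134 = $4.0299
Discount to today: PV = $4.0299 / (1 + 0.134)^5 = $4.0299 / 1.875276 = $2.15

$2.15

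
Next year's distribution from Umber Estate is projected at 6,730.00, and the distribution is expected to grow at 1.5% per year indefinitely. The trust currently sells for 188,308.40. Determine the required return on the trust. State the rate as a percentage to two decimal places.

P = D₁/(r − g) ⇒ r = D₁/P + g = 6,730.0000/188,308.40 + 0.015 = 0.035739 + 0.015 = 0.050739

5.07%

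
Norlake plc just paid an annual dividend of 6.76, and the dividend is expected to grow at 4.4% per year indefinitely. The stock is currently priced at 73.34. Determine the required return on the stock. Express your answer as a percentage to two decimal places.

D₁ = 6.76 × 1.044 = 7.0574
P = D₁/(r − g) ⇒ r = D₁/P + g = 7.0574/73.34 + 0.044 = 0.096229 + 0.044 = 0.140229

14.02%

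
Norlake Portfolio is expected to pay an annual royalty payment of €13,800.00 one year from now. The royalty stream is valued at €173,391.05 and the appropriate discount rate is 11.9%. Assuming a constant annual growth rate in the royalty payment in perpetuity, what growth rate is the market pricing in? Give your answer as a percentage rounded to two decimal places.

P = D₁/(r−g) ⇒ g = r − D₁/P = 0.119 − €13,800.00/€173,391.05 = 0.039411

3.94%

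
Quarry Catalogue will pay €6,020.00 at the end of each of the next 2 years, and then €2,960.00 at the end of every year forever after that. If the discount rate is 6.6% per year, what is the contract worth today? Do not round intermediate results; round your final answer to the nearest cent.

PV of 2-year annuity: €6,020.00 × [1 − (1+0.066)^−2] / 0.066 = 10944.91515
Perpetuity value at year 2: €2,960.00 / 0.066 = 44848.48485
PV of perpetuity: 44848.48485 / (1+0.066)^2 = 39466.93188
Total PV = 10944.91515 + 39466.93188 = 50411.84703

€50411.85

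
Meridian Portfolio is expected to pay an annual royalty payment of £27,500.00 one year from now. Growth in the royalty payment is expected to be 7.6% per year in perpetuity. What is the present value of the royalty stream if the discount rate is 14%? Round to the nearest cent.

Growing perpetuity: P = D₁ / (r − g) = £27,500.0000 / (0.14 − 0.076) = £429,687.50

£429687.50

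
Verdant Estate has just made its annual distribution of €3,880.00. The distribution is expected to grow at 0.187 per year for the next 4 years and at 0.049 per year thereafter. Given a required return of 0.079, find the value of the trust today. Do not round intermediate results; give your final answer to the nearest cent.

D_1 = 4605.56000
D_2 = 5466.79972
D_3 = 6489.09127
D_4 = 7702.55133
Terminal value at year 4: TV = D_4×(1+g_2)/(r−g_2) = 8079.97635/0.03 = 269332.54500
P_0 = D_1/(1+r)^1 + D_2/(1+r)^2 + D_3/(1+r)^3 + D_4/(1+r)^4 + TV/(1+r)^4
    = 4268.35959 + 4695.59114 + 5165.58543 + 5682.62271 + 198702.37413 = 218514.53299

€218514.53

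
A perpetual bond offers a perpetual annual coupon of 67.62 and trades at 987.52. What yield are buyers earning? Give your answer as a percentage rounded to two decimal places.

P = C/r ⇒ r = C/P = 67.62/987.52 = 0.068475

6.85%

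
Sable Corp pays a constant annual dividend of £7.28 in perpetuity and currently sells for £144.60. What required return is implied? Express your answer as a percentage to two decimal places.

P = C/r ⇒ r = C/P = £7.28/£144.60 = 0.050346

5.03%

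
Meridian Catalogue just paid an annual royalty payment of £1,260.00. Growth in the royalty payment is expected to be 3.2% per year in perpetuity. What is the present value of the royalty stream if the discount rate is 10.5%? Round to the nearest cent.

£17812.60

D₁ = D₀ × (1 + g) = £1,260.00 × 1.032 = £1,300.3200
Growing perpetuity: P = D₁ / (r − g) = £1,300.3200 / (0.105 − 0.032) = £17,812.60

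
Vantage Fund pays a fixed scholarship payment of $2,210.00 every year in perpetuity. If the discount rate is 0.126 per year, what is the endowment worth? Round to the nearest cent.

Level perpetuity: PV = C / r = $2,210.00 / 0.126 = $17,539.68

$17539.68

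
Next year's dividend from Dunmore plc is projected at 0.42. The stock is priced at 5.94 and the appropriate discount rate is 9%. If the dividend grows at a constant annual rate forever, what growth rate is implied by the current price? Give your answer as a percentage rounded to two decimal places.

1.93%

P = D₁/(r−g) ⇒ g = r − D₁/P = 0.09 − 0.42/5.94 = 0.019293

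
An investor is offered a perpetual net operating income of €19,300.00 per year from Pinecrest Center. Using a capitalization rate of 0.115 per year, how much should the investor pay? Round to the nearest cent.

€167826.09

Level perpetuity: PV = C / r = €19,300.00 / 0.115 = €167,826.09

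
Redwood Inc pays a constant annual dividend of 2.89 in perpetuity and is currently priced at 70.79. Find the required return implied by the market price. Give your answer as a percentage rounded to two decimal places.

4.08%

P = C/r ⇒ r = C/P = 2.89/70.79 = 0.040825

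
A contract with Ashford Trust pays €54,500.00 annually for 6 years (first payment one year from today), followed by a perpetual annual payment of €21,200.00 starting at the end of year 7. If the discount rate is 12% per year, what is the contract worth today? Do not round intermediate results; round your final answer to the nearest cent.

PV of 6-year annuity: €54,500.00 × [1 − (1+0.12)^−6] / 0.12 = 224071.69913
Perpetuity value at year 6: €21,200.00 / 0.12 = 176666.66667
PV of perpetuity: 176666.66667 / (1+0.12)^6 = 89504.83141
Total PV = 224071.69913 + 89504.83141 = 313576.53054

€313576.53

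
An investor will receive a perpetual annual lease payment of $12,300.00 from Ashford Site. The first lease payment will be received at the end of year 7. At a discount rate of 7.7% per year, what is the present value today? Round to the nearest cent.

$102357.62

Value at end of year 6: C / r = $12,300.00 / 0.077 = $159,740.2597
Discount to today: PV = $159,740.2597 / (1 + 0.077)^6 = $159,740.2597 / 1.560609 = $102,357.62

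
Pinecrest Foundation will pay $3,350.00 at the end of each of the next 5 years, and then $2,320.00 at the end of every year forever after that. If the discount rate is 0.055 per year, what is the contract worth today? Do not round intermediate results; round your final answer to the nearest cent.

PV of 5-year annuity: $3,350.00 × [1 − (1+0.055)^−5] / 0.055 = 14305.45299
Perpetuity value at year 5: $2,320.00 / 0.055 = 42181.81818
PV of perpetuity: 42181.81818 / (1+0.055)^5 = 32274.75820
Total PV = 14305.45299 + 32274.75820 = 46580.21119

$46580.21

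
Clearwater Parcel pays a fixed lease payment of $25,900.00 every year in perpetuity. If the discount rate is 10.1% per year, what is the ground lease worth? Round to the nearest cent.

Level perpetuity: PV = C / r = $25,900.00 / 0.101 = $256,435.64

$256435.64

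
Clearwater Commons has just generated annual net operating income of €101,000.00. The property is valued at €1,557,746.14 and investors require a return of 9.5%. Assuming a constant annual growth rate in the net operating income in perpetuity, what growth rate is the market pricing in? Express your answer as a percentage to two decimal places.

P = D₀(1+g)/(r−g) ⇒ P(r−g) = D₀(1+g) ⇒ g(P+D₀) = P·r − D₀
g = (P·r − D₀)/(P + D₀) = (€1,557,746.14×0.095 − €101,000.00) / (€1,557,746.14 + €101,000.00) = 0.028326

2.83%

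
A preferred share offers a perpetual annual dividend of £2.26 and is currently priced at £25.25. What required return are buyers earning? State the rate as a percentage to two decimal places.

P = C/r ⇒ r = C/P = £2.26/£25.25 = 0.089505

8.95%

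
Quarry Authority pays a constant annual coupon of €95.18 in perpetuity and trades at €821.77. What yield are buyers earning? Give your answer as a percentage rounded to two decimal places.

P = C/r ⇒ r = C/P = €95.18/€821.77 = 0.115823

11.58%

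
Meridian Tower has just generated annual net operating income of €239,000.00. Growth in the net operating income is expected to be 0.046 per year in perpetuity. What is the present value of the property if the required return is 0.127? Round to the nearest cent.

D₁ = D₀ × (1 + g) = €239,000.00 × 1.046 = €249,994.0000
Growing perpetuity: P = D₁ / (r − g) = €249,994.0000 / (0.127 − 0.046) = €3,086,345.68

€3086345.68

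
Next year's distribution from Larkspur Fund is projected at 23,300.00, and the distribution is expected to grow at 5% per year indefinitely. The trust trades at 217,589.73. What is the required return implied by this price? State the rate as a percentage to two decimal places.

15.71%

P = D₁/(r − g) ⇒ r = D₁/P + g = 23,300.0000/217,589.73 + 0.05 = 0.107082 + 0.05 = 0.157082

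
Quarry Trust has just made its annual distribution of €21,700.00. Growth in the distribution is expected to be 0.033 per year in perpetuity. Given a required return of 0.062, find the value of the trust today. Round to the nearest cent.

D₁ = D₀ × (1 + g) = €21,700.00 × 1.033 = €22,416.1000
Growing perpetuity: P = D₁ / (r − g) = €22,416.1000 / (0.062 − 0.033) = €772,968.97

€772968.97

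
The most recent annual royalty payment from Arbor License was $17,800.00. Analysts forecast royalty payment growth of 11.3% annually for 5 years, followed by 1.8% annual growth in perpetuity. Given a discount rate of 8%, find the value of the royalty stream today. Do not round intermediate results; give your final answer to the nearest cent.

D_1 = 19811.40000
D_2 = 22050.08820
D_3 = 24541.74817
D_4 = 27314.96571
D_5 = 30401.55683
Terminal value at year 5: TV = D_5×(1+g_2)/(r−g_2) = 30948.78486/0.062 = 499173.94932
P_0 = D_1/(1+r)^1 + D_2/(1+r)^2 + D_3/(1+r)^3 + D_4/(1+r)^4 + D_5/(1+r)^5 + TV/(1+r)^5
    = 18343.88889 + 18904.39660 + 19482.03095 + 20077.31522 + 20690.78875 + 339729.40230 = 437227.82271

$437227.82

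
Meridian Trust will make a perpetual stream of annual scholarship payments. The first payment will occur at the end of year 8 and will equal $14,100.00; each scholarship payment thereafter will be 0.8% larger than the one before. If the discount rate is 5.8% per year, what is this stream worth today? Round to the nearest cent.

Value at end of year 7: C₁ / (r − g) = $14,100.00 / (0.058 − 0.008) = $282,000.0000
Discount to today: PV = $282,000.0000 / (1 + 0.058)^7 = $282,000.0000 / 1.483883 = $190,041.93

$190041.93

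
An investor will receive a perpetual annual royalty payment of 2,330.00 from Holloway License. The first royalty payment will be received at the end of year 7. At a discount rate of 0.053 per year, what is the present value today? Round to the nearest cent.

32248.52

Value at end of year 6: C / r = 2,330.00 / 0.053 = 43,962.2642
Discount to today: PV = 43,962.2642 / (1 + 0.053)^6 = 43,962.2642 / 1.363233 = 32,248.52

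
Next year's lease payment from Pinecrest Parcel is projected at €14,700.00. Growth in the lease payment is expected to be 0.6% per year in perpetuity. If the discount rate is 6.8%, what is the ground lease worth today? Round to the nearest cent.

Growing perpetuity: P = D₁ / (r − g) = €14,700.0000 / (0.068 − 0.006) = €237,096.77

€237096.77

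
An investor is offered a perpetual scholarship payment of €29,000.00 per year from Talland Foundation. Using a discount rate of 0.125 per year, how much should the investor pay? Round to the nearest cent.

Level perpetuity: PV = C / r = €29,000.00 / 0.125 = €232,000.00

€232000.00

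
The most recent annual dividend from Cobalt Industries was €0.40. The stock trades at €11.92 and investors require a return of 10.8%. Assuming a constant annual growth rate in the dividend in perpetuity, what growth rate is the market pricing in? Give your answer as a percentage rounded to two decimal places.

P = D₀(1+g)/(r−g) ⇒ P(r−g) = D₀(1+g) ⇒ g(P+D₀) = P·r − D₀
g = (P·r − D₀)/(P + D₀) = (€11.92×0.108 − €0.40) / (€11.92 + €0.40) = 0.072026

7.20%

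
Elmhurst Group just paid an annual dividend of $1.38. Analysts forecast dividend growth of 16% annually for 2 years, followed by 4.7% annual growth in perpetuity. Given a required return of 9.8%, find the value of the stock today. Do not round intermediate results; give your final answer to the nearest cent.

D_1 = 1.60080
D_2 = 1.85693
Terminal value at year 2: TV = D_2×(1+g_2)/(r−g_2) = 1.94420/0.051 = 38.12164
P_0 = D_1/(1+r)^1 + D_2/(1+r)^2 + TV/(1+r)^2
    = 1.45792 + 1.54025 + 31.62037 = 34.61854

$34.62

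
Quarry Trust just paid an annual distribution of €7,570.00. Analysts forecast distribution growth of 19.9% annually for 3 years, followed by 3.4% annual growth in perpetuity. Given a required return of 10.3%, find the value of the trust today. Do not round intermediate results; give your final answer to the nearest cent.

D_1 = 9076.43000
D_2 = 10882.63957
D_3 = 13048.28484
Terminal value at year 3: TV = D_3×(1+g_2)/(r−g_2) = 13491.92653/0.069 = 195535.16709
P_0 = D_1/(1+r)^1 + D_2/(1+r)^2 + D_3/(1+r)^3 + TV/(1+r)^3
    = 8228.85766 + 8945.05923 + 9723.59567 + 145713.01335 = 172610.52591

€172610.53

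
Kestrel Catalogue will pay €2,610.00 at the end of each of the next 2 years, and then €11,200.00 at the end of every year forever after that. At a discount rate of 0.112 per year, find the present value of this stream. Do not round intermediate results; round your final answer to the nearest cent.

€85328.40

PV of 2-year annuity: €2,610.00 × [1 − (1+0.112)^−2] / 0.112 = 4457.84380
Perpetuity value at year 2: €11,200.00 / 0.112 = 100000.00000
PV of perpetuity: 100000.00000 / (1+0.112)^2 = 80870.55535
Total PV = 4457.84380 + 80870.55535 = 85328.39915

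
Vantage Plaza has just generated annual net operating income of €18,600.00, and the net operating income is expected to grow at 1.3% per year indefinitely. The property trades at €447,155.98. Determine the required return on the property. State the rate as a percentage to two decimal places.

5.51%

D₁ = €18,600.00 × 1.013 = €18,841.8000
P = D₁/(r − g) ⇒ r = D₁/P + g = €18,841.8000/€447,155.98 + 0.013 = 0.042137 + 0.013 = 0.055137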